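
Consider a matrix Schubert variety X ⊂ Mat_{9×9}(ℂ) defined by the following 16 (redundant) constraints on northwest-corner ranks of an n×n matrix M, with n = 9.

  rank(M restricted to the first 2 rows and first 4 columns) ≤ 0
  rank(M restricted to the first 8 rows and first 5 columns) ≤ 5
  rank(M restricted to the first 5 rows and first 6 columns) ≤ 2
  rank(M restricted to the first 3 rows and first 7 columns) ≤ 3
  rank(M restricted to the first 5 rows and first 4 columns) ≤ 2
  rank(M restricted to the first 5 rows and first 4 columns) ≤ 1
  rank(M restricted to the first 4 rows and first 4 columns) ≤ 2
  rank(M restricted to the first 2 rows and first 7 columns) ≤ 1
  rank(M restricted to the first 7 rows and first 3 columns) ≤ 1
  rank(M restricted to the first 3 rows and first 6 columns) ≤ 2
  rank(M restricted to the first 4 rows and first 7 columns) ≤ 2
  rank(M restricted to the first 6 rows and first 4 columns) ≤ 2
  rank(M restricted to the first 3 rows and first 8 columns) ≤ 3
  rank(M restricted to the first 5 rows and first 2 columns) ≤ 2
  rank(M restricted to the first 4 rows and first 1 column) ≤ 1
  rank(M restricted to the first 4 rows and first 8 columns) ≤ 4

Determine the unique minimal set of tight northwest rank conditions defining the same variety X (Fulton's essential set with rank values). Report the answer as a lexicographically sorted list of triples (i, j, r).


Rank table r_w(9×9) implied by the 16 constraints:

  i=1: 0  0  0  0  1  1  1  1  1
  i=2: 0  0  0  0  1  1  1  2  2
  i=3: 1  1  1  1  2  2  2  3  3
  i=4: 1  1  1  1  2  2  2  3  4
  i=5: 1  1  1  1  2  2  3  4  5
  i=6: 1  1  1  2  3  3  4  5  6
  i=7: 1  1  1  2  3  4  5  6  7
  i=8: 1  2  2  3  4  5  6  7  8
  i=9: 1  2  3  4  5  6  7  8  9

hence w(1..9) = (5, 8, 1, 9, 7, 4, 6, 2, 3).

D(w) has 23 cells with 6 SE-corners; essential set:

[(2, 4, 0), (2, 7, 1), (4, 7, 2), (5, 4, 1), (5, 6, 2), (7, 3, 1)]


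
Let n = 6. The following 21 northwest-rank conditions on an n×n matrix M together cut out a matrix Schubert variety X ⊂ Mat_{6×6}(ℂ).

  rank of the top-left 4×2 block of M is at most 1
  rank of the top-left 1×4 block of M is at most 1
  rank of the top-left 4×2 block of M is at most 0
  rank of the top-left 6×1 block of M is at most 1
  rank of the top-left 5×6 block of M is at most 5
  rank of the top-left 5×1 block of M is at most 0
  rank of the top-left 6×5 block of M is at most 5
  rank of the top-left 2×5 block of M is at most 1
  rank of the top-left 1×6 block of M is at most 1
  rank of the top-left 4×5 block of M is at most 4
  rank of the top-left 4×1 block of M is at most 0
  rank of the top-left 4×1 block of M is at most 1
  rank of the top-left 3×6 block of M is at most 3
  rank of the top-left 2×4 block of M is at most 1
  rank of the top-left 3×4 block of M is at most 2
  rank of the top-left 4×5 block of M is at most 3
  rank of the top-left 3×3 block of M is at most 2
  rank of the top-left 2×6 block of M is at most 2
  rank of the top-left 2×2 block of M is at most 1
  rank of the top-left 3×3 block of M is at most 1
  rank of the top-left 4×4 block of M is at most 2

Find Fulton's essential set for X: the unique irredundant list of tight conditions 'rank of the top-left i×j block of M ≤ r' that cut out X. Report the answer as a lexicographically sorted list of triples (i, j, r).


The tightest implied rank at each (i,j), from the 21 conditions:

  R[1]: 0 0 1 1 1 1
  R[2]: 0 0 1 1 1 2
  R[3]: 0 0 1 2 2 3
  R[4]: 0 0 1 2 3 4
  R[5]: 0 1 2 3 4 5
  R[6]: 1 2 3 4 5 6

giving w = (3, 6, 4, 5, 2, 1) via Δ²R.

3 SE-corners of the 11-cell Rothe diagram give Ess(w):

[(2, 5, 1), (4, 2, 0), (5, 1, 0)]


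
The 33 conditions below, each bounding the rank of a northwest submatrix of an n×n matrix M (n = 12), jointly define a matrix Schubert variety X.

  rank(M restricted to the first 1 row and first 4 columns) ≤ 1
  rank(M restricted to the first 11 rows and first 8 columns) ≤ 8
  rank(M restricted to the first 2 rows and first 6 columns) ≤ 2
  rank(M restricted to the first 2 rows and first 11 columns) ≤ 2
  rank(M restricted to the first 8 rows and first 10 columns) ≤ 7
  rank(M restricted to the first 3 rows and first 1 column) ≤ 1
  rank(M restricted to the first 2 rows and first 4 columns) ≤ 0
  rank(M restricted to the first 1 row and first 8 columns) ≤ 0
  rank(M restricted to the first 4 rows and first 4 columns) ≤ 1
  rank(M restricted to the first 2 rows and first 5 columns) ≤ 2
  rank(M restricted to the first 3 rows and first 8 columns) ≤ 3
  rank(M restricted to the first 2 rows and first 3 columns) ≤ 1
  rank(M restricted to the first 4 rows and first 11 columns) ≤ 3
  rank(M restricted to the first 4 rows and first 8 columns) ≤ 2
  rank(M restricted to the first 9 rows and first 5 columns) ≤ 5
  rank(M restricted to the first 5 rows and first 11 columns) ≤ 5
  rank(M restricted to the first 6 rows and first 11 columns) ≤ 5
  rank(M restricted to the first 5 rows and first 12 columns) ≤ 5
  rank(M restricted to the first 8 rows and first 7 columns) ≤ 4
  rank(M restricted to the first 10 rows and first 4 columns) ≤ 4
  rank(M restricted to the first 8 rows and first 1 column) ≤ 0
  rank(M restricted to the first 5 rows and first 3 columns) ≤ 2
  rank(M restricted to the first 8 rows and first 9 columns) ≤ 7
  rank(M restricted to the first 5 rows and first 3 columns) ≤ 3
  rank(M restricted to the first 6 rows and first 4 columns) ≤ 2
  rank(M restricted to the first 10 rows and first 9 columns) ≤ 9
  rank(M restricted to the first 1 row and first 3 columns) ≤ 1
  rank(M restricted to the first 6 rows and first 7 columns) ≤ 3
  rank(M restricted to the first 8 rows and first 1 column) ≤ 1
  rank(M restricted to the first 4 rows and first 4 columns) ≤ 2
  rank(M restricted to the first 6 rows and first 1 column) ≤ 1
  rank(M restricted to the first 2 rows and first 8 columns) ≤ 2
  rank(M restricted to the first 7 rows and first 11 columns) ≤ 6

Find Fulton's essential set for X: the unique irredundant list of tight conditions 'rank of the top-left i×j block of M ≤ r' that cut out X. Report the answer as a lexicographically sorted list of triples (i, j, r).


Computing R[i][j] = min implied NW-rank bound (n=12, 33 conditions):

  R[1]: 0 0 0 0 0 0 0 0 1 1 1 1
  R[2]: 0 0 0 0 1 1 1 1 2 2 2 2
  R[3]: 0 1 1 1 2 2 2 2 3 3 3 3
  R[4]: 0 1 1 1 2 2 2 2 3 3 3 4
  R[5]: 0 1 2 2 3 3 3 3 4 4 4 5
  R[6]: 0 1 2 2 3 3 3 4 5 5 5 6
  R[7]: 0 1 2 3 4 4 4 5 6 6 6 7
  R[8]: 0 1 2 3 4 4 4 5 6 7 7 8
  R[9]: 1 2 3 4 5 5 5 6 7 8 8 9
  R[10]: 1 2 3 4 5 6 6 7 8 9 9 10
  R[11]: 1 2 3 4 5 6 7 8 9 10 10 11
  R[12]: 1 2 3 4 5 6 7 8 9 10 11 12

reading off 1-entries of Δ²R: w = (9, 5, 2, 12, 3, 8, 4, 10, 1, 6, 7, 11).

Rothe diagram D(w) (30 cells), 9 SE-corners (essential conditions):

[(1, 8, 0), (2, 4, 0), (4, 4, 1), (4, 8, 2), (4, 11, 3), (6, 4, 2), (6, 7, 3), (8, 1, 0), (8, 7, 4)]


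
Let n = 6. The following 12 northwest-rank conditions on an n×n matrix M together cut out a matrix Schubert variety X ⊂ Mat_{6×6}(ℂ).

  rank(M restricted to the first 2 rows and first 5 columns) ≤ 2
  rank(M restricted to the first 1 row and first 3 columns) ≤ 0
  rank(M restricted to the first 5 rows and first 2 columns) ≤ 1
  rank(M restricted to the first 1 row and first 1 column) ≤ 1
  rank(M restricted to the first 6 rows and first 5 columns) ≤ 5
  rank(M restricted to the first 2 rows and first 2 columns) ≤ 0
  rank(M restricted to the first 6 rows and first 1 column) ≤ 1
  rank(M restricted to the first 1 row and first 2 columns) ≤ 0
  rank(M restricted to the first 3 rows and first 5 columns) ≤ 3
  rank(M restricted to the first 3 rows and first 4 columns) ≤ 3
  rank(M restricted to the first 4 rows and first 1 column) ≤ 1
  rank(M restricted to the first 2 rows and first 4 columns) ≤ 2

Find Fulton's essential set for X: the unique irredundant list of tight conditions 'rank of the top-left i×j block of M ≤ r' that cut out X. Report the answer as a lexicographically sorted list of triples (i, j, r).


Computing R[i][j] = min implied NW-rank bound (n=6, 12 conditions):

  0 | 0 | 0 | 1 | 1 | 1
  0 | 0 | 1 | 2 | 2 | 2
  1 | 1 | 2 | 3 | 3 | 3
  1 | 1 | 2 | 3 | 4 | 4
  1 | 1 | 2 | 3 | 4 | 5
  1 | 2 | 3 | 4 | 5 | 6

hence w(1..6) = (4, 3, 1, 5, 6, 2).

ℓ(w)=7; the 3 essential cells (i,j,r):

[(1, 3, 0), (2, 2, 0), (5, 2, 1)]


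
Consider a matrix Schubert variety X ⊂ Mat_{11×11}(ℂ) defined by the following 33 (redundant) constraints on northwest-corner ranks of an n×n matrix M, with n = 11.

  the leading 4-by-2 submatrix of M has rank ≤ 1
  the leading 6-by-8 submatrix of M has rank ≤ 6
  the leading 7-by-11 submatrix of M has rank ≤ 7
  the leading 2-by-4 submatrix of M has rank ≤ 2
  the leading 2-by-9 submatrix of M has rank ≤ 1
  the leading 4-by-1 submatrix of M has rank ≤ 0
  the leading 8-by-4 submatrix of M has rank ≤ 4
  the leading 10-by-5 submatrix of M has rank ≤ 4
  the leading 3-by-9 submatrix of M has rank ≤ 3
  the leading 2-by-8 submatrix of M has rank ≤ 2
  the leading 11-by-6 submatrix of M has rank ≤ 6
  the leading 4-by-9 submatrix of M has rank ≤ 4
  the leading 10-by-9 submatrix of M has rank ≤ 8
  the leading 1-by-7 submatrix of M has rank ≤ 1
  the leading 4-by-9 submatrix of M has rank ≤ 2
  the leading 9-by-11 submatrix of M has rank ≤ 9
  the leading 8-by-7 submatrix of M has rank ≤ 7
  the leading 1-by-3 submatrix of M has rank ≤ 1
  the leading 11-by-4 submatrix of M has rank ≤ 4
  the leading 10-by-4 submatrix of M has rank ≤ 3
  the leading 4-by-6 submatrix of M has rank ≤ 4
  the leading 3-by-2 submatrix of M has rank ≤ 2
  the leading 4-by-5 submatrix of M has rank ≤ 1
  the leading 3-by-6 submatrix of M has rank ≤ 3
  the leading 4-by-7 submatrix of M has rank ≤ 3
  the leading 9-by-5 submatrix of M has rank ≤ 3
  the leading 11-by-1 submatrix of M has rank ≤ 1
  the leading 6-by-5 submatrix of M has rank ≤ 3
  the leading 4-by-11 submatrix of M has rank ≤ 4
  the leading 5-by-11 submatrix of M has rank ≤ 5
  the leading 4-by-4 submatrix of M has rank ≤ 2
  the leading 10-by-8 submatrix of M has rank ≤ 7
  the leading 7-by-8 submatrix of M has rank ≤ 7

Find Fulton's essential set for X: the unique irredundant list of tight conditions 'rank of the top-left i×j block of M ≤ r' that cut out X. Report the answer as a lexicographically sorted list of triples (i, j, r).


Computing R[i][j] = min implied NW-rank bound (n=11, 33 conditions):

  0  1  1  1  1  1  1  1  1  1  1
  0  1  1  1  1  1  1  1  1  2  2
  0  1  1  1  1  2  2  2  2  3  3
  0  1  1  1  1  2  2  2  2  3  4
  1  2  2  2  2  3  3  3  3  4  5
  1  2  3  3  3  4  4  4  4  5  6
  1  2  3  3  3  4  5  5  5  6  7
  1  2  3  3  3  4  5  6  6  7  8
  1  2  3  3  3  4  5  6  7  8  9
  1  2  3  3  4  5  6  7  8  9  10
  1  2  3  4  5  6  7  8  9  10  11

second differences of R give the permutation w = (2, 10, 6, 11, 1, 3, 7, 8, 9, 5, 4).

Rothe diagram D(w) (27 cells), 6 SE-corners (essential conditions):

[(2, 9, 1), (4, 1, 0), (4, 5, 1), (4, 9, 2), (9, 5, 3), (10, 4, 3)]


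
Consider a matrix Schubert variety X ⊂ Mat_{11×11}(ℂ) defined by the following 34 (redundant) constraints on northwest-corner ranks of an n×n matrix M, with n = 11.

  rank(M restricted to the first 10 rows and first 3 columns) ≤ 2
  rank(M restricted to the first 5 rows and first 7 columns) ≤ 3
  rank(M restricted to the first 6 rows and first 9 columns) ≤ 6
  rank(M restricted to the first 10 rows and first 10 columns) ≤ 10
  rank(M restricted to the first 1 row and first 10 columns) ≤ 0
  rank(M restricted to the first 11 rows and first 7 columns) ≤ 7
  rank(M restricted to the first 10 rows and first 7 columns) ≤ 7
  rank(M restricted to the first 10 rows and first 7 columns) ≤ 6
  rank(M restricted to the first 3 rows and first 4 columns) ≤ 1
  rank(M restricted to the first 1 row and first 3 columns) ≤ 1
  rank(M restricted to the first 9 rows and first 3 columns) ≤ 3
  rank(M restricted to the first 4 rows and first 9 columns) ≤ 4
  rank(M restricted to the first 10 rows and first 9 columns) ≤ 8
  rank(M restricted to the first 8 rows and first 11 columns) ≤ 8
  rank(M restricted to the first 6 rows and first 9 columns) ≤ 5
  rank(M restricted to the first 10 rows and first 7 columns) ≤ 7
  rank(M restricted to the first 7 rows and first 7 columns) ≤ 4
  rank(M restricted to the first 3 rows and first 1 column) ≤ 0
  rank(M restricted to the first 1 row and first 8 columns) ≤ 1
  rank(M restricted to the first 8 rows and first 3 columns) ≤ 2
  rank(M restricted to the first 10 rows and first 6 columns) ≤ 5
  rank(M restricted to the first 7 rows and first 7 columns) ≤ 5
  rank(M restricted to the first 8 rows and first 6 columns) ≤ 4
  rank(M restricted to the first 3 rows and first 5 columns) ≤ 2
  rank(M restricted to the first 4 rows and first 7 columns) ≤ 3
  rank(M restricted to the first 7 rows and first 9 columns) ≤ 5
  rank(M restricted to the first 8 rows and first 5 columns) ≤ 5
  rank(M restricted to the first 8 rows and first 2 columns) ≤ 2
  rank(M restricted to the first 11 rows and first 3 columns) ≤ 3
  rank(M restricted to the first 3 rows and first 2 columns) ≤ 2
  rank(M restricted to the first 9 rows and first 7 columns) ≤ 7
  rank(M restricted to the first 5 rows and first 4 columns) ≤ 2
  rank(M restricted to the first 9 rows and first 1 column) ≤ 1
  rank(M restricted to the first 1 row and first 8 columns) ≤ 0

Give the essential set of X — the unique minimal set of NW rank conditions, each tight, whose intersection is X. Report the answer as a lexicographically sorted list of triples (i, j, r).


Computing R[i][j] = min implied NW-rank bound (n=11, 34 conditions):

  0, 0, 0, 0, 0, 0, 0, 0, 0, 0, 1
  0, 1, 1, 1, 1, 1, 1, 1, 1, 1, 2
  0, 1, 1, 1, 2, 2, 2, 2, 2, 2, 3
  1, 2, 2, 2, 3, 3, 3, 3, 3, 3, 4
  1, 2, 2, 2, 3, 3, 3, 4, 4, 4, 5
  1, 2, 2, 3, 4, 4, 4, 5, 5, 5, 6
  1, 2, 2, 3, 4, 4, 4, 5, 5, 6, 7
  1, 2, 2, 3, 4, 4, 5, 6, 6, 7, 8
  1, 2, 2, 3, 4, 5, 6, 7, 7, 8, 9
  1, 2, 2, 3, 4, 5, 6, 7, 8, 9, 10
  1, 2, 3, 4, 5, 6, 7, 8, 9, 10, 11

hence w(1..11) = (11, 2, 5, 1, 8, 4, 10, 7, 6, 9, 3).

|D(w)|=27, |Ess(w)|=9:

[(1, 10, 0), (3, 1, 0), (3, 4, 1), (5, 4, 2), (5, 7, 3), (7, 7, 4), (7, 9, 5), (8, 6, 4), (10, 3, 2)]


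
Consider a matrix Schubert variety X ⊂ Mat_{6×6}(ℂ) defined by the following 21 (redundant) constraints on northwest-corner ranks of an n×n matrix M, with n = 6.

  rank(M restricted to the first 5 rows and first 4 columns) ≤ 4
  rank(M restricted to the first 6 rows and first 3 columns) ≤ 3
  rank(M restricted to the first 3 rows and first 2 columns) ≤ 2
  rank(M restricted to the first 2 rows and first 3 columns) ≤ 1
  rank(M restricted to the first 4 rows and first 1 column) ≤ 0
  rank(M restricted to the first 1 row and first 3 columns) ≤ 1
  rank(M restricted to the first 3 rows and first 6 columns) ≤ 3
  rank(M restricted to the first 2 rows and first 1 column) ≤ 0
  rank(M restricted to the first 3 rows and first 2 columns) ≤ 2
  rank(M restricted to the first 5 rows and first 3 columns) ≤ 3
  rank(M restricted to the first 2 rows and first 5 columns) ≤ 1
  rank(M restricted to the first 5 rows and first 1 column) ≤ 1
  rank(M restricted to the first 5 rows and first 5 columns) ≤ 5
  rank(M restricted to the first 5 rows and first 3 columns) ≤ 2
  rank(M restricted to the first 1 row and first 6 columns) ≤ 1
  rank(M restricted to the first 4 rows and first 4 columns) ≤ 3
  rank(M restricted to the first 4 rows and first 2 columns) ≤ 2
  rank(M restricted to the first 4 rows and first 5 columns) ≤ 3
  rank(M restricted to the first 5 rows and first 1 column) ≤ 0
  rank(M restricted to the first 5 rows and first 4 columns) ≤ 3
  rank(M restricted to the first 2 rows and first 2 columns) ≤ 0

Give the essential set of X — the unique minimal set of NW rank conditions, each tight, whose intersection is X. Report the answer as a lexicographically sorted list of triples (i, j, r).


Propagating the 21 rank bounds to every northwest block:

  i=1: 0 0 1 1 1 1
  i=2: 0 0 1 1 1 2
  i=3: 0 1 2 2 2 3
  i=4: 0 1 2 3 3 4
  i=5: 0 1 2 3 4 5
  i=6: 1 2 3 4 5 6

giving w = (3, 6, 2, 4, 5, 1) via Δ²R.

ℓ(w)=9; the 3 essential cells (i,j,r):

[(2, 2, 0), (2, 5, 1), (5, 1, 0)]


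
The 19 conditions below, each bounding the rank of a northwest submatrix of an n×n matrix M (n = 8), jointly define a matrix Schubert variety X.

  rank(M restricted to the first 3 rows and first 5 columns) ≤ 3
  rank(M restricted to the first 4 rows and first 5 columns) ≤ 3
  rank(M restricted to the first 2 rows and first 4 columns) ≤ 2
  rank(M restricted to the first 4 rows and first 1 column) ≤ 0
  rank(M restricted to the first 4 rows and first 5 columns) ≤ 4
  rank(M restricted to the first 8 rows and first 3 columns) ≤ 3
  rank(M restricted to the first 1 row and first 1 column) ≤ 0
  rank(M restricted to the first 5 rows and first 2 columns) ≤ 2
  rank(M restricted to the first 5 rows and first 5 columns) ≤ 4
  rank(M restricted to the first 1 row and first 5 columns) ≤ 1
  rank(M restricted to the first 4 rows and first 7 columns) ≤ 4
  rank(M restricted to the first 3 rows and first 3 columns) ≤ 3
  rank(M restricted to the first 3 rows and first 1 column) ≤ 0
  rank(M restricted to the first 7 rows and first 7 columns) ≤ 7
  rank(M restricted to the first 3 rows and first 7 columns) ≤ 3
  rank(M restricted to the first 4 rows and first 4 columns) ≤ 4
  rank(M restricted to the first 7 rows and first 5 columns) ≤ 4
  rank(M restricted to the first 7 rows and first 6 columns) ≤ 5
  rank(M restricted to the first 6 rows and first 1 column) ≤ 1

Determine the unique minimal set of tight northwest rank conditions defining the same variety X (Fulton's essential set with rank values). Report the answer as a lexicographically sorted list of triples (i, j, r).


Propagating the 19 rank bounds to every northwest block:

  row 1: 0 1 1 1 1 1 1 1
  row 2: 0 1 2 2 2 2 2 2
  row 3: 0 1 2 3 3 3 3 3
  row 4: 0 1 2 3 3 4 4 4
  row 5: 1 2 3 4 4 5 5 5
  row 6: 1 2 3 4 4 5 6 6
  row 7: 1 2 3 4 4 5 6 7
  row 8: 1 2 3 4 5 6 7 8

second differences of R give the permutation w = (2, 3, 4, 6, 1, 7, 8, 5).

|D(w)|=7, |Ess(w)|=3:

[(4, 1, 0), (4, 5, 3), (7, 5, 4)]


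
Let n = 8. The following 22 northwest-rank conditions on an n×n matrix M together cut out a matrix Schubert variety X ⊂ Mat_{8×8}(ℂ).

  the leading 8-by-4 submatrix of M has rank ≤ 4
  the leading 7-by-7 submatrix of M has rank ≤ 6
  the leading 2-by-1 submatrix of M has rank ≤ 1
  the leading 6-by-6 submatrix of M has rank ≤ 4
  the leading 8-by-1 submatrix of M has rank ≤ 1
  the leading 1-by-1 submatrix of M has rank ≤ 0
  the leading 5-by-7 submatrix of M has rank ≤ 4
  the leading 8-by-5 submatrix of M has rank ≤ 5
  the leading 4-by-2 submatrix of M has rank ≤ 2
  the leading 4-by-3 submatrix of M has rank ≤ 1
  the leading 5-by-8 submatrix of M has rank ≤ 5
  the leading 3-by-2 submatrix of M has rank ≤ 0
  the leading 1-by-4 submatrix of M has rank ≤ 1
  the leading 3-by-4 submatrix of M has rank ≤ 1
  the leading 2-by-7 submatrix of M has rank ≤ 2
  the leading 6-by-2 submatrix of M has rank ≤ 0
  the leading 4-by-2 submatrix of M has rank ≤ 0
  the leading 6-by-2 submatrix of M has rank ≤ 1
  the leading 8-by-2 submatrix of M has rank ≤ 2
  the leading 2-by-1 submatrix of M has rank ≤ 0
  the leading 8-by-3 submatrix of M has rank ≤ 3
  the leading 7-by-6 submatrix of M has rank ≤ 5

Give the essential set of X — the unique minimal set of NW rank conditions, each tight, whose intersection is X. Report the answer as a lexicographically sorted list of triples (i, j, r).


Reconstructing r_w from the 22 given conditions:

  R[1]: 0 | 0 | 1 | 1 | 1 | 1 | 1 | 1
  R[2]: 0 | 0 | 1 | 1 | 2 | 2 | 2 | 2
  R[3]: 0 | 0 | 1 | 1 | 2 | 3 | 3 | 3
  R[4]: 0 | 0 | 1 | 2 | 3 | 4 | 4 | 4
  R[5]: 0 | 0 | 1 | 2 | 3 | 4 | 4 | 5
  R[6]: 0 | 0 | 1 | 2 | 3 | 4 | 5 | 6
  R[7]: 1 | 1 | 2 | 3 | 4 | 5 | 6 | 7
  R[8]: 1 | 2 | 3 | 4 | 5 | 6 | 7 | 8

second differences of R give the permutation w = (3, 5, 6, 4, 8, 7, 1, 2).

|D(w)|=15, |Ess(w)|=3:

[(3, 4, 1), (5, 7, 4), (6, 2, 0)]


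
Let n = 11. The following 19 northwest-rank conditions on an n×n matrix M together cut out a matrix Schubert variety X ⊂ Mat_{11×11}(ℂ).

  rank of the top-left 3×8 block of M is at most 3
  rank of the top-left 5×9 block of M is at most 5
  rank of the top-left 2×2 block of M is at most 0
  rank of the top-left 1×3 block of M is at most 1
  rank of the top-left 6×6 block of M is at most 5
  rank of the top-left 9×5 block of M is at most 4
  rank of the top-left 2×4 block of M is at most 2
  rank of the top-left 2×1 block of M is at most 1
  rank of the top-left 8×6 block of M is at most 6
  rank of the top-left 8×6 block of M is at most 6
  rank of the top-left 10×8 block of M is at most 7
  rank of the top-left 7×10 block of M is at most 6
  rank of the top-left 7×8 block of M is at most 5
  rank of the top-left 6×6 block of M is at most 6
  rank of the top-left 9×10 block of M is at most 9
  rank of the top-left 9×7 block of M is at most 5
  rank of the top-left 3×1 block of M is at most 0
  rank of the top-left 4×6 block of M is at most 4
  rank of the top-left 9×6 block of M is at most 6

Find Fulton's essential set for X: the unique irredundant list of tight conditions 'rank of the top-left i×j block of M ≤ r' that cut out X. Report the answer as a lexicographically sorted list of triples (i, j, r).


Rank table r_w(11×11) implied by the 19 constraints:

  0  0  1  1  1  1  1  1  1  1  1
  0  0  1  2  2  2  2  2  2  2  2
  0  1  2  3  3  3  3  3  3  3  3
  1  2  3  4  4  4  4  4  4  4  4
  1  2  3  4  4  5  5  5  5  5  5
  1  2  3  4  4  5  5  5  6  6  6
  1  2  3  4  4  5  5  5  6  6  7
  1  2  3  4  4  5  5  6  7  7  8
  1  2  3  4  4  5  5  6  7  8  9
  1  2  3  4  5  6  6  7  8  9  10
  1  2  3  4  5  6  7  8  9  10  11

second differences of R give the permutation w = (3, 4, 2, 1, 6, 9, 11, 8, 10, 5, 7).

Rothe diagram D(w) (17 cells), 6 SE-corners (essential conditions):

[(2, 2, 0), (3, 1, 0), (7, 8, 5), (7, 10, 6), (9, 5, 4), (9, 7, 5)]


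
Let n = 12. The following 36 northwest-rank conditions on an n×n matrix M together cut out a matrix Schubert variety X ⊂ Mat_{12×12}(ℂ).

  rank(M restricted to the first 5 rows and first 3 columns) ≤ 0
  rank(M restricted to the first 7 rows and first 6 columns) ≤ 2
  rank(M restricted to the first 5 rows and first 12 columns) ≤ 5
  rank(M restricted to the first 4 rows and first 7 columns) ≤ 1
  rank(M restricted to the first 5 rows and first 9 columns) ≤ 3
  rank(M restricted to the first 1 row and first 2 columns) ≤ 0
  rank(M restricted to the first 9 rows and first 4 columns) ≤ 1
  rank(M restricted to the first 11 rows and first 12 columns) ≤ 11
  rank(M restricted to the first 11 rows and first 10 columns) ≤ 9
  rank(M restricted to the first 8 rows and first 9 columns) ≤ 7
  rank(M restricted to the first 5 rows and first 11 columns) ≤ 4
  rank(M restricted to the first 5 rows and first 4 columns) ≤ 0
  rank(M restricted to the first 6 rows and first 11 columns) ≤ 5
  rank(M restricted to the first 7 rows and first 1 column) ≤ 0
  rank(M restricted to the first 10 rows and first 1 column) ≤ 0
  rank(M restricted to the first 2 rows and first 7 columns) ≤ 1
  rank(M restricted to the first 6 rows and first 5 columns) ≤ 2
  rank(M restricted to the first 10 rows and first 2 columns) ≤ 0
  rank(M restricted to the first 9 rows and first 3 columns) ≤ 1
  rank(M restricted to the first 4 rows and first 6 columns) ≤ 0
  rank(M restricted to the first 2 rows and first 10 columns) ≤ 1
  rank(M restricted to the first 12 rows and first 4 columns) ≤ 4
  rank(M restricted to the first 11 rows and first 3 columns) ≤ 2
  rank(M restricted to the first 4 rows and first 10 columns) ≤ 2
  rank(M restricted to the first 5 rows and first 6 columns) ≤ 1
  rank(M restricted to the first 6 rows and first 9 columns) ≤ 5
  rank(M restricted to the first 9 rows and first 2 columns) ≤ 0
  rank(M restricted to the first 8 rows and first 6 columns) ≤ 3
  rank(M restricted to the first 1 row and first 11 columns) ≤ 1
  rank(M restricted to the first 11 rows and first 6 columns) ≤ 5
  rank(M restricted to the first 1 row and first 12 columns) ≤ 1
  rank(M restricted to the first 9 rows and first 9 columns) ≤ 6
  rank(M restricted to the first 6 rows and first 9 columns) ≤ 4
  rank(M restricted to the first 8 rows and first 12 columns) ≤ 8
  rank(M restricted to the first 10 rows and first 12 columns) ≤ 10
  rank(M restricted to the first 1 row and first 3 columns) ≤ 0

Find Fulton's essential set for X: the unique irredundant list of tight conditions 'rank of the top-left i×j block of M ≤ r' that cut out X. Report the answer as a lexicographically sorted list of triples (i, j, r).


Propagating the 36 rank bounds to every northwest block:

  0 | 0 | 0 | 0 | 0 | 0 | 1 | 1 | 1 | 1 | 1 | 1
  0 | 0 | 0 | 0 | 0 | 0 | 1 | 1 | 1 | 1 | 2 | 2
  0 | 0 | 0 | 0 | 0 | 0 | 1 | 2 | 2 | 2 | 3 | 3
  0 | 0 | 0 | 0 | 0 | 0 | 1 | 2 | 2 | 2 | 3 | 4
  0 | 0 | 0 | 0 | 1 | 1 | 2 | 3 | 3 | 3 | 4 | 5
  0 | 0 | 1 | 1 | 2 | 2 | 3 | 4 | 4 | 4 | 5 | 6
  0 | 0 | 1 | 1 | 2 | 2 | 3 | 4 | 5 | 5 | 6 | 7
  0 | 0 | 1 | 1 | 2 | 3 | 4 | 5 | 6 | 6 | 7 | 8
  0 | 0 | 1 | 1 | 2 | 3 | 4 | 5 | 6 | 7 | 8 | 9
  0 | 0 | 1 | 2 | 3 | 4 | 5 | 6 | 7 | 8 | 9 | 10
  1 | 1 | 2 | 3 | 4 | 5 | 6 | 7 | 8 | 9 | 10 | 11
  1 | 2 | 3 | 4 | 5 | 6 | 7 | 8 | 9 | 10 | 11 | 12

reading off 1-entries of Δ²R: w = (7, 11, 8, 12, 5, 3, 9, 6, 10, 4, 1, 2).

7 SE-corners of the 47-cell Rothe diagram give Ess(w):

[(2, 10, 1), (4, 6, 0), (4, 10, 2), (5, 4, 0), (7, 6, 2), (9, 4, 1), (10, 2, 0)]


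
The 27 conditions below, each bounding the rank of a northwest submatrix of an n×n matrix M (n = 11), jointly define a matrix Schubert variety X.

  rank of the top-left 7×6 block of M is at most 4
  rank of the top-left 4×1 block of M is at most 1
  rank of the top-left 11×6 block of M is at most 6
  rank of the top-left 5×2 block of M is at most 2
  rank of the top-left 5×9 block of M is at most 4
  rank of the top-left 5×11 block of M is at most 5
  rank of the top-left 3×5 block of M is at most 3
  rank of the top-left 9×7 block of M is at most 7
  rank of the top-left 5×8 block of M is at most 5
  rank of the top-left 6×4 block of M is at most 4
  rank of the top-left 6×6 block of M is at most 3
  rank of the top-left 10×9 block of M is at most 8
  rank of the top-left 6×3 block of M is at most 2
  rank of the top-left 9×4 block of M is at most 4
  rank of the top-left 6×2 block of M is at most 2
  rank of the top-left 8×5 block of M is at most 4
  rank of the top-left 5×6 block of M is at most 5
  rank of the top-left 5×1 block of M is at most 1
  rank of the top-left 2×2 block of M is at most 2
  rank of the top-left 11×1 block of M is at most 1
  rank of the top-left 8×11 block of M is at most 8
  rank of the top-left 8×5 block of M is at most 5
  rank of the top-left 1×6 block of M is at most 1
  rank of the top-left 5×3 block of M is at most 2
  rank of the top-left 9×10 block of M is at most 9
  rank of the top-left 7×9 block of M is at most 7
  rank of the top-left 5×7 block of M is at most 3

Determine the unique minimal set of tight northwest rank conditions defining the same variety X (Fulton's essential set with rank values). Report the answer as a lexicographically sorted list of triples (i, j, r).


Propagating the 27 rank bounds to every northwest block:

  R[1]: 1  1  1  1  1  1  1  1  1  1  1
  R[2]: 1  2  2  2  2  2  2  2  2  2  2
  R[3]: 1  2  2  3  3  3  3  3  3  3  3
  R[4]: 1  2  2  3  3  3  3  4  4  4  4
  R[5]: 1  2  2  3  3  3  3  4  4  5  5
  R[6]: 1  2  2  3  3  3  4  5  5  6  6
  R[7]: 1  2  3  4  4  4  5  6  6  7  7
  R[8]: 1  2  3  4  4  5  6  7  7  8  8
  R[9]: 1  2  3  4  5  6  7  8  8  9  9
  R[10]: 1  2  3  4  5  6  7  8  8  9  10
  R[11]: 1  2  3  4  5  6  7  8  9  10  11

hence w(1..11) = (1, 2, 4, 8, 10, 7, 3, 6, 5, 11, 9).

ℓ(w)=15; the 6 essential cells (i,j,r):

[(5, 7, 3), (5, 9, 4), (6, 3, 2), (6, 6, 3), (8, 5, 4), (10, 9, 8)]


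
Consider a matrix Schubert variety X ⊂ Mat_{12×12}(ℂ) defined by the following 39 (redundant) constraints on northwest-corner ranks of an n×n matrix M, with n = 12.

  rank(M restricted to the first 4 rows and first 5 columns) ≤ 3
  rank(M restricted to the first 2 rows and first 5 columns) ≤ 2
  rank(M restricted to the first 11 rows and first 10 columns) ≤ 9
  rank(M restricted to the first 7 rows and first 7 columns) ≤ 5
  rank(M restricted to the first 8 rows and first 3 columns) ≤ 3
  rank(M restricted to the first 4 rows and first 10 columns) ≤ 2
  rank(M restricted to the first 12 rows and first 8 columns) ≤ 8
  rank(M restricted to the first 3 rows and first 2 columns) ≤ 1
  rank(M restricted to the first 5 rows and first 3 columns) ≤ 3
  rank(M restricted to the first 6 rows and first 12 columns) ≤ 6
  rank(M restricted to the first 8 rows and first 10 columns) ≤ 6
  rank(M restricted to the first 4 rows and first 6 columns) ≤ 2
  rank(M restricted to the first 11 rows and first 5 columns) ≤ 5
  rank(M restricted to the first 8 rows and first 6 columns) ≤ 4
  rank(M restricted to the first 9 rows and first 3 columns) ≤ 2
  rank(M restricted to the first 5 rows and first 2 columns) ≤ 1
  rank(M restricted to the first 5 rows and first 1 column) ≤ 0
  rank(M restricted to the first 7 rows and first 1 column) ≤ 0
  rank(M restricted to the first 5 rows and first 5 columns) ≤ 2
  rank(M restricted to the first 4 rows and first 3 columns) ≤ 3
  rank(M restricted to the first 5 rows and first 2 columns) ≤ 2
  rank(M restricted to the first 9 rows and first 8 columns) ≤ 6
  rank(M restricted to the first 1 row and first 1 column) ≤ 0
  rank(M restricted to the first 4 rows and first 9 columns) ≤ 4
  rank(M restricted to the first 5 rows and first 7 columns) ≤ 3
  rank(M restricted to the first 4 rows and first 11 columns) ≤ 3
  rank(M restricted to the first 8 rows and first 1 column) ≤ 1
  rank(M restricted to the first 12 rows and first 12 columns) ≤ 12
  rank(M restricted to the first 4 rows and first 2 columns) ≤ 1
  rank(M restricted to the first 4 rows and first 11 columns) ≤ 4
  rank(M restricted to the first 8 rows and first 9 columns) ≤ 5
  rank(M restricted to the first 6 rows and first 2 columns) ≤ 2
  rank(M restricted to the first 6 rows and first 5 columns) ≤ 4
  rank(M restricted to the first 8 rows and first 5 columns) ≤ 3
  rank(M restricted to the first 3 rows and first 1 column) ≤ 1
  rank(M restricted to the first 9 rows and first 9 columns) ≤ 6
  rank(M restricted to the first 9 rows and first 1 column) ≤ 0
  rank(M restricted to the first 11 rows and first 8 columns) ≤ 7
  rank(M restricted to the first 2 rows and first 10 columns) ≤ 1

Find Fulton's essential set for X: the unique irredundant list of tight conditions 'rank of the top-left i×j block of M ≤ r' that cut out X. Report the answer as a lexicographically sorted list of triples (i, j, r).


The tightest implied rank at each (i,j), from the 39 conditions:

  R[1]: 0 1 1 1 1 1 1 1 1 1 1 1
  R[2]: 0 1 1 1 1 1 1 1 1 1 2 2
  R[3]: 0 1 2 2 2 2 2 2 2 2 3 3
  R[4]: 0 1 2 2 2 2 2 2 2 2 3 4
  R[5]: 0 1 2 2 2 3 3 3 3 3 4 5
  R[6]: 0 1 2 3 3 4 4 4 4 4 5 6
  R[7]: 0 1 2 3 3 4 5 5 5 5 6 7
  R[8]: 0 1 2 3 3 4 5 5 5 6 7 8
  R[9]: 0 1 2 3 4 5 6 6 6 7 8 9
  R[10]: 1 2 3 4 5 6 7 7 7 8 9 10
  R[11]: 1 2 3 4 5 6 7 7 8 9 10 11
  R[12]: 1 2 3 4 5 6 7 8 9 10 11 12

the unique w with this rank table is (2, 11, 3, 12, 6, 4, 7, 10, 5, 1, 9, 8).

ℓ(w)=31; the 7 essential cells (i,j,r):

[(2, 10, 1), (4, 10, 2), (5, 5, 2), (8, 5, 3), (8, 9, 5), (9, 1, 0), (11, 8, 7)]


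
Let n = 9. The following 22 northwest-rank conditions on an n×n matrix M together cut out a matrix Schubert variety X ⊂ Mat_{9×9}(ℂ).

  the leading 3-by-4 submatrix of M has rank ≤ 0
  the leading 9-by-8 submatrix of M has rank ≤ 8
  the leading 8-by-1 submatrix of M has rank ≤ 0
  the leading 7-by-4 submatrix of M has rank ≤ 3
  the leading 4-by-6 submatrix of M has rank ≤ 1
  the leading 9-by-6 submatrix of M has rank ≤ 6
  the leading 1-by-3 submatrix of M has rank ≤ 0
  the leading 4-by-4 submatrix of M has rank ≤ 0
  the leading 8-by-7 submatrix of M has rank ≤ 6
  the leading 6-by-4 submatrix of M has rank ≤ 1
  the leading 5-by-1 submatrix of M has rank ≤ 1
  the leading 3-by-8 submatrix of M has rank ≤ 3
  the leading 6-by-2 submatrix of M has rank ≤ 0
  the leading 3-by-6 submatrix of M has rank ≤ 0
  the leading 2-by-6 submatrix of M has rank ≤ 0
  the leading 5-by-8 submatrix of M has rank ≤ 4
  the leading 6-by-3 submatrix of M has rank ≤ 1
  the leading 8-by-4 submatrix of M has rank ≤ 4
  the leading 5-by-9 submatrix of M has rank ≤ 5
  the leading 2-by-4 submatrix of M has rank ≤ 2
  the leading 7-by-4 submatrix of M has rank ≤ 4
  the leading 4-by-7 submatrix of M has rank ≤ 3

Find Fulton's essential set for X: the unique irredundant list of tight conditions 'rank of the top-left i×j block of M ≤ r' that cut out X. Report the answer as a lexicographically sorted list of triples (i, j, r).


Reconstructing r_w from the 22 given conditions:

  i=1: 0 | 0 | 0 | 0 | 0 | 0 | 1 | 1 | 1
  i=2: 0 | 0 | 0 | 0 | 0 | 0 | 1 | 2 | 2
  i=3: 0 | 0 | 0 | 0 | 0 | 0 | 1 | 2 | 3
  i=4: 0 | 0 | 0 | 0 | 1 | 1 | 2 | 3 | 4
  i=5: 0 | 0 | 1 | 1 | 2 | 2 | 3 | 4 | 5
  i=6: 0 | 0 | 1 | 1 | 2 | 3 | 4 | 5 | 6
  i=7: 0 | 1 | 2 | 2 | 3 | 4 | 5 | 6 | 7
  i=8: 0 | 1 | 2 | 3 | 4 | 5 | 6 | 7 | 8
  i=9: 1 | 2 | 3 | 4 | 5 | 6 | 7 | 8 | 9

reading off 1-entries of Δ²R: w = (7, 8, 9, 5, 3, 6, 2, 4, 1).

ℓ(w)=29; the 5 essential cells (i,j,r):

[(3, 6, 0), (4, 4, 0), (6, 2, 0), (6, 4, 1), (8, 1, 0)]


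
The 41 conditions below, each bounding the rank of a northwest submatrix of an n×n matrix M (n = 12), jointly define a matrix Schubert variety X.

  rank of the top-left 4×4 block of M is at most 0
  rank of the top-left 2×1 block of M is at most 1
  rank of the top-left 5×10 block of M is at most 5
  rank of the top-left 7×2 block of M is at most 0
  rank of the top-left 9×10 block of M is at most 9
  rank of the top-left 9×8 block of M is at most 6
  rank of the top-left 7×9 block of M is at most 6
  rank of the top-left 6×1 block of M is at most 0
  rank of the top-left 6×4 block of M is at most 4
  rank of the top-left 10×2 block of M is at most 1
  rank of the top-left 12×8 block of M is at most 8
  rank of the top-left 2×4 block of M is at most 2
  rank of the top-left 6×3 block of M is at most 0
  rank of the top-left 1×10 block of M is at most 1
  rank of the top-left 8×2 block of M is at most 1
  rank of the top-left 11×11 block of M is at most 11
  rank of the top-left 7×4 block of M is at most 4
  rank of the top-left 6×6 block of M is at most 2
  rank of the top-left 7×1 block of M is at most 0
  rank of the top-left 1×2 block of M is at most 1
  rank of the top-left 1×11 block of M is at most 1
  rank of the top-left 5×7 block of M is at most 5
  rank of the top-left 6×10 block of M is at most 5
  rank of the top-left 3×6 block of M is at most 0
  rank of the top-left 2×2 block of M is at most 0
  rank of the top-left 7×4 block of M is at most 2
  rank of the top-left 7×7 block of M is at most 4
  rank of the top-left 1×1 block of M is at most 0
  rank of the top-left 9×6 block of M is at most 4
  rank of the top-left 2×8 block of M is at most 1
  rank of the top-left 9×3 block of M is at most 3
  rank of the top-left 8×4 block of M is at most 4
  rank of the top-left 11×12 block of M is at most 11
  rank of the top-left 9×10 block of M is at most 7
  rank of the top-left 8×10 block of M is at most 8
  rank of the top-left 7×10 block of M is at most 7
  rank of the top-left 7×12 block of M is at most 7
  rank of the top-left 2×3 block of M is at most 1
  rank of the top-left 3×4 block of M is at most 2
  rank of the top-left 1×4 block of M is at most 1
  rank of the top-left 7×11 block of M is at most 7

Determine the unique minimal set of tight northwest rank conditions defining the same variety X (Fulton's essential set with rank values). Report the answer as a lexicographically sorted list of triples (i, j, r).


The tightest implied rank at each (i,j), from the 41 conditions:

  R[1]: 0 0 0 0 0 0 1 1 1 1 1 1
  R[2]: 0 0 0 0 0 0 1 1 2 2 2 2
  R[3]: 0 0 0 0 0 0 1 2 3 3 3 3
  R[4]: 0 0 0 0 1 1 2 3 4 4 4 4
  R[5]: 0 0 0 1 2 2 3 4 5 5 5 5
  R[6]: 0 0 0 1 2 2 3 4 5 5 6 6
  R[7]: 0 0 1 2 3 3 4 5 6 6 7 7
  R[8]: 1 1 2 3 4 4 5 6 7 7 8 8
  R[9]: 1 1 2 3 4 4 5 6 7 7 8 9
  R[10]: 1 1 2 3 4 5 6 7 8 8 9 10
  R[11]: 1 2 3 4 5 6 7 8 9 9 10 11
  R[12]: 1 2 3 4 5 6 7 8 9 10 11 12

giving w = (7, 9, 8, 5, 4, 11, 3, 1, 12, 6, 2, 10) via Δ²R.

|D(w)|=37, |Ess(w)|=10:

[(2, 8, 1), (3, 6, 0), (4, 4, 0), (6, 3, 0), (6, 6, 2), (6, 10, 5), (7, 2, 0), (9, 6, 4), (9, 10, 7), (10, 2, 1)]


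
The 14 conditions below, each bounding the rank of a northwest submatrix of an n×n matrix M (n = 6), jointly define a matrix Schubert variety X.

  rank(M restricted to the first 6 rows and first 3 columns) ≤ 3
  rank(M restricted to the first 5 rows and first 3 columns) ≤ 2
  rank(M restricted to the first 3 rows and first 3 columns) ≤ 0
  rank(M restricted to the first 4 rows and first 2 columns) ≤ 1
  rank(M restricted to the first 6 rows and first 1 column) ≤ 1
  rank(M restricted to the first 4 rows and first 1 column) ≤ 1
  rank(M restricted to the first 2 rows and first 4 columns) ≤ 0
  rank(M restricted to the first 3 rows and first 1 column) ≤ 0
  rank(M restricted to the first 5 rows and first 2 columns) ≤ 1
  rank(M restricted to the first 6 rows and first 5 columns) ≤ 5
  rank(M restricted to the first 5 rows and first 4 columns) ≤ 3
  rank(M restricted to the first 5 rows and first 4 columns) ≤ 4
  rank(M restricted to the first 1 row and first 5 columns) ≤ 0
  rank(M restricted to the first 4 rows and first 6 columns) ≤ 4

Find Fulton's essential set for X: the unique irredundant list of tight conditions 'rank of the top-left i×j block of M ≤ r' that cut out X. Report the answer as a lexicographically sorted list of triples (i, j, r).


Rank table r_w(6×6) implied by the 14 constraints:

  0 0 0 0 0 1
  0 0 0 0 1 2
  0 0 0 1 2 3
  1 1 1 2 3 4
  1 1 2 3 4 5
  1 2 3 4 5 6

giving w = (6, 5, 4, 1, 3, 2) via Δ²R.

Rothe diagram D(w) (13 cells), 4 SE-corners (essential conditions):

[(1, 5, 0), (2, 4, 0), (3, 3, 0), (5, 2, 1)]


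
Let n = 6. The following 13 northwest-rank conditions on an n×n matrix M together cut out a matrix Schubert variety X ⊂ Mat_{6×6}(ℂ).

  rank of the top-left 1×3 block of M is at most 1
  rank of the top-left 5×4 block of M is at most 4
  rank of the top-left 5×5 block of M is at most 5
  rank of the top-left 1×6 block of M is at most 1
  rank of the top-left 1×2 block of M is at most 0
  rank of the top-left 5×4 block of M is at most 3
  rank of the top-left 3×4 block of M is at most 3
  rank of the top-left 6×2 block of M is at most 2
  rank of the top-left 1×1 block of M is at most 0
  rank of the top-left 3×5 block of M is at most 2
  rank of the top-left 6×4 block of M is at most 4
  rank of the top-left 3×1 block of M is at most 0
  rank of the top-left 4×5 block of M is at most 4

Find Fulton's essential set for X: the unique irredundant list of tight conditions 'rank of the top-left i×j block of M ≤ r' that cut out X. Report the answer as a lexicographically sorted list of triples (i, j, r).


Propagating the 13 rank bounds to every northwest block:

  R[1]: 0 | 0 | 1 | 1 | 1 | 1
  R[2]: 0 | 1 | 2 | 2 | 2 | 2
  R[3]: 0 | 1 | 2 | 2 | 2 | 3
  R[4]: 1 | 2 | 3 | 3 | 3 | 4
  R[5]: 1 | 2 | 3 | 3 | 4 | 5
  R[6]: 1 | 2 | 3 | 4 | 5 | 6

reading off 1-entries of Δ²R: w = (3, 2, 6, 1, 5, 4).

Rothe diagram D(w) (7 cells), 4 SE-corners (essential conditions):

[(1, 2, 0), (3, 1, 0), (3, 5, 2), (5, 4, 3)]
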